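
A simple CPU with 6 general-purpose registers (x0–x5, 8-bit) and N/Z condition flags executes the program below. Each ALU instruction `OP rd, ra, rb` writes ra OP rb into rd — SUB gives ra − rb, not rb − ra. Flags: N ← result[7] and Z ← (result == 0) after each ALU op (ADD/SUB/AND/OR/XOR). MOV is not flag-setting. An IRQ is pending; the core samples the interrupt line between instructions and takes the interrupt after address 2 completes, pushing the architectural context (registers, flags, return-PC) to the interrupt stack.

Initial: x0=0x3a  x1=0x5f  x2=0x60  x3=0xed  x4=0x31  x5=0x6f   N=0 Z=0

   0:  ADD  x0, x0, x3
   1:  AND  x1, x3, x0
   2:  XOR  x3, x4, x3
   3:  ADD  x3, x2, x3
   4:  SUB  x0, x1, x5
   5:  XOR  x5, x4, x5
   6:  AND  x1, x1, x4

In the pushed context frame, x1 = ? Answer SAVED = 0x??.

SAVED = 0x25

after  0: x0=0x27 x1=0x5f x2=0x60 x3=0xed x4=0x31 x5=0x6f  N=0 Z=0
after  1: x0=0x27 x1=0x25 x2=0x60 x3=0xed x4=0x31 x5=0x6f  N=0 Z=0
after  2: x0=0x27 x1=0x25 x2=0x60 x3=0xdc x4=0x31 x5=0x6f  N=1 Z=0
-- IRQ taken; context saved, return-PC = 3 --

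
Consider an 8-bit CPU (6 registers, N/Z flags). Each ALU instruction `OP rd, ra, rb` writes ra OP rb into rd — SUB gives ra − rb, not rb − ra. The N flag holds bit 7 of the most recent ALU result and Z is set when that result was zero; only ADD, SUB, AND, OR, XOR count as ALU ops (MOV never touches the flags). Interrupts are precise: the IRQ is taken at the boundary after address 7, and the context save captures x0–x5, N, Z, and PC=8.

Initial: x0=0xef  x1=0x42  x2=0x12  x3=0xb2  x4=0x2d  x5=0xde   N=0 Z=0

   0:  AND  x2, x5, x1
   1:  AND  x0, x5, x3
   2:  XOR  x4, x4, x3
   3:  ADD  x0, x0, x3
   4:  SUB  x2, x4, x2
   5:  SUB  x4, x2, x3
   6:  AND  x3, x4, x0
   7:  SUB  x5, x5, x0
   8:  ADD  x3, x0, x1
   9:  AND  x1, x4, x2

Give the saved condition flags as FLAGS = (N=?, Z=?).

FLAGS = (N=1, Z=0)

after  0: x0=0xef x1=0x42 x2=0x42 x3=0xb2 x4=0x2d x5=0xde  N=0 Z=0
after  1: x0=0x92 x1=0x42 x2=0x42 x3=0xb2 x4=0x2d x5=0xde  N=1 Z=0
after  2: x0=0x92 x1=0x42 x2=0x42 x3=0xb2 x4=0x9f x5=0xde  N=1 Z=0
after  3: x0=0x44 x1=0x42 x2=0x42 x3=0xb2 x4=0x9f x5=0xde  N=0 Z=0
after  4: x0=0x44 x1=0x42 x2=0x5d x3=0xb2 x4=0x9f x5=0xde  N=0 Z=0
after  5: x0=0x44 x1=0x42 x2=0x5d x3=0xb2 x4=0xab x5=0xde  N=1 Z=0
after  6: x0=0x44 x1=0x42 x2=0x5d x3=0x00 x4=0xab x5=0xde  N=0 Z=1
after  7: x0=0x44 x1=0x42 x2=0x5d x3=0x00 x4=0xab x5=0x9a  N=1 Z=0
-- IRQ taken; context saved, return-PC = 8 --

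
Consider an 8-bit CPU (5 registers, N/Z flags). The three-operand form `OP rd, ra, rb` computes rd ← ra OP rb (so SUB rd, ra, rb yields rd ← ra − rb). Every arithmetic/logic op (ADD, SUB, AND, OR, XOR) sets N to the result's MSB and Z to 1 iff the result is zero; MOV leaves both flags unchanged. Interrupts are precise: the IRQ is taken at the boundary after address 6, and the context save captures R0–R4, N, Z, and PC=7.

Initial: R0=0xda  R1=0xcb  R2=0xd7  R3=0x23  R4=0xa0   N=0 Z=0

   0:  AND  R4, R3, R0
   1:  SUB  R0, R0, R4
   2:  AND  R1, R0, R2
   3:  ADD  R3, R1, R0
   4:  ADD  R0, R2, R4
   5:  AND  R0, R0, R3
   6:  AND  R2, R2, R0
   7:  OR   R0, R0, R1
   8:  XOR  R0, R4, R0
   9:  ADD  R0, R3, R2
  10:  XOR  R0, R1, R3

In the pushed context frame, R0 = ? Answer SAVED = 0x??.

after  0: R0=0xda R1=0xcb R2=0xd7 R3=0x23 R4=0x02  N=0 Z=0
after  1: R0=0xd8 R1=0xcb R2=0xd7 R3=0x23 R4=0x02  N=1 Z=0
after  2: R0=0xd8 R1=0xd0 R2=0xd7 R3=0x23 R4=0x02  N=1 Z=0
after  3: R0=0xd8 R1=0xd0 R2=0xd7 R3=0xa8 R4=0x02  N=1 Z=0
after  4: R0=0xd9 R1=0xd0 R2=0xd7 R3=0xa8 R4=0x02  N=1 Z=0
after  5: R0=0x88 R1=0xd0 R2=0xd7 R3=0xa8 R4=0x02  N=1 Z=0
after  6: R0=0x88 R1=0xd0 R2=0x80 R3=0xa8 R4=0x02  N=1 Z=0
-- IRQ taken; context saved, return-PC = 7 --

SAVED = 0x88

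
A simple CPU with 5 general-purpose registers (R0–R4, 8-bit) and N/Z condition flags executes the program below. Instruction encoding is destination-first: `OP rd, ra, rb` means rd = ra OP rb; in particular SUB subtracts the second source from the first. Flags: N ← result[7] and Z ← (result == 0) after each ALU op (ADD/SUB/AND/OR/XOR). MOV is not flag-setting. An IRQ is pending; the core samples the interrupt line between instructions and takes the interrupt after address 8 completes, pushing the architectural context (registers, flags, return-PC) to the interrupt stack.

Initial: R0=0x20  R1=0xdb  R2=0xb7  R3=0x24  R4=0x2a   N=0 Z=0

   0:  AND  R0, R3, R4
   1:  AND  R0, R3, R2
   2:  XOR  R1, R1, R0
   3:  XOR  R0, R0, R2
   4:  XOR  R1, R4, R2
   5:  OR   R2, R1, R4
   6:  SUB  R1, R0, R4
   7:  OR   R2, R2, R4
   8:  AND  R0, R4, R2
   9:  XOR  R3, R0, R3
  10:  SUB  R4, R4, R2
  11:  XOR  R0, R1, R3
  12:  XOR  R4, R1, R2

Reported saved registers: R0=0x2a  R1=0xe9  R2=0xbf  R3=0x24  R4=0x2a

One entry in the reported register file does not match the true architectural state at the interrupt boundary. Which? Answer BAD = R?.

BAD = R1

after  0: R0=0x20 R1=0xdb R2=0xb7 R3=0x24 R4=0x2a  N=0 Z=0
after  1: R0=0x24 R1=0xdb R2=0xb7 R3=0x24 R4=0x2a  N=0 Z=0
after  2: R0=0x24 R1=0xff R2=0xb7 R3=0x24 R4=0x2a  N=1 Z=0
after  3: R0=0x93 R1=0xff R2=0xb7 R3=0x24 R4=0x2a  N=1 Z=0
after  4: R0=0x93 R1=0x9d R2=0xb7 R3=0x24 R4=0x2a  N=1 Z=0
after  5: R0=0x93 R1=0x9d R2=0xbf R3=0x24 R4=0x2a  N=1 Z=0
after  6: R0=0x93 R1=0x69 R2=0xbf R3=0x24 R4=0x2a  N=0 Z=0
after  7: R0=0x93 R1=0x69 R2=0xbf R3=0x24 R4=0x2a  N=1 Z=0
after  8: R0=0x2a R1=0x69 R2=0xbf R3=0x24 R4=0x2a  N=0 Z=0
-- IRQ taken; context saved, return-PC = 9 --
mismatch: R1: reported 0xe9 vs actual 0x69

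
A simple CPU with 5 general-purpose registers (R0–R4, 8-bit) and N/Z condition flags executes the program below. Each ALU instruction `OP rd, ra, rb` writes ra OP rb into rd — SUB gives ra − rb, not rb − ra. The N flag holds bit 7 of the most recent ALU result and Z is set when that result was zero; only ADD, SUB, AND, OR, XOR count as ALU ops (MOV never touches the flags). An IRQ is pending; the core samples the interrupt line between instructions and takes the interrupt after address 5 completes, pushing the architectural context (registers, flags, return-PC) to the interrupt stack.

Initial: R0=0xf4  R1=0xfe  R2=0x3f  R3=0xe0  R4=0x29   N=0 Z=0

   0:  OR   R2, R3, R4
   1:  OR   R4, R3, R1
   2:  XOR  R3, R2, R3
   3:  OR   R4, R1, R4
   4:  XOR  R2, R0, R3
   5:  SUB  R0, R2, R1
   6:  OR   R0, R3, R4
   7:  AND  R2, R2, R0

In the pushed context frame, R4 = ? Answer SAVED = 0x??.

after  0: R0=0xf4 R1=0xfe R2=0xe9 R3=0xe0 R4=0x29  N=1 Z=0
after  1: R0=0xf4 R1=0xfe R2=0xe9 R3=0xe0 R4=0xfe  N=1 Z=0
after  2: R0=0xf4 R1=0xfe R2=0xe9 R3=0x09 R4=0xfe  N=0 Z=0
after  3: R0=0xf4 R1=0xfe R2=0xe9 R3=0x09 R4=0xfe  N=1 Z=0
after  4: R0=0xf4 R1=0xfe R2=0xfd R3=0x09 R4=0xfe  N=1 Z=0
after  5: R0=0xff R1=0xfe R2=0xfd R3=0x09 R4=0xfe  N=1 Z=0
-- IRQ taken; context saved, return-PC = 6 --

SAVED = 0xfe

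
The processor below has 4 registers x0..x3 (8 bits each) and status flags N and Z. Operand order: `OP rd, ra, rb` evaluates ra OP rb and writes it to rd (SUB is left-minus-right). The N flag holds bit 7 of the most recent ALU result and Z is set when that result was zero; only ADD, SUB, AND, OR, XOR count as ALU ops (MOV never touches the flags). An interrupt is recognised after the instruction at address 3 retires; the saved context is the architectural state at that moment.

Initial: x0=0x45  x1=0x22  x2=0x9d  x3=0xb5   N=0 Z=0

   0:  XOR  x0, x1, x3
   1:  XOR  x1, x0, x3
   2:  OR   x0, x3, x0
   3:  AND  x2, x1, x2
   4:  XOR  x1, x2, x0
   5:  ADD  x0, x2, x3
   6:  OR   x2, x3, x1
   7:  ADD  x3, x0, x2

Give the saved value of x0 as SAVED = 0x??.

after  0: x0=0x97 x1=0x22 x2=0x9d x3=0xb5  N=1 Z=0
after  1: x0=0x97 x1=0x22 x2=0x9d x3=0xb5  N=0 Z=0
after  2: x0=0xb7 x1=0x22 x2=0x9d x3=0xb5  N=1 Z=0
after  3: x0=0xb7 x1=0x22 x2=0x00 x3=0xb5  N=0 Z=1
-- IRQ taken; context saved, return-PC = 4 --

SAVED = 0xb7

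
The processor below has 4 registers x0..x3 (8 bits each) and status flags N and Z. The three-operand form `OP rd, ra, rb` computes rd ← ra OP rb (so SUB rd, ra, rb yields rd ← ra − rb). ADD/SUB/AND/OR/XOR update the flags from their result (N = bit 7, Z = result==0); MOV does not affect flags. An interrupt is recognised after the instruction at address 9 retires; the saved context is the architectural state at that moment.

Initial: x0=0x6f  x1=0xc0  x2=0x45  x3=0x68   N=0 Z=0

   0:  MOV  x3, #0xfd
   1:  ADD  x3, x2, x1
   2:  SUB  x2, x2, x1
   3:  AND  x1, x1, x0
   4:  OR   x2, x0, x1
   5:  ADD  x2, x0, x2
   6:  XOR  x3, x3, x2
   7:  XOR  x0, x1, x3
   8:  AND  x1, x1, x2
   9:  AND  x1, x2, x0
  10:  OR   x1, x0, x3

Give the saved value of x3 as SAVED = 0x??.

SAVED = 0xdb

after  0: x0=0x6f x1=0xc0 x2=0x45 x3=0xfd  N=0 Z=0
after  1: x0=0x6f x1=0xc0 x2=0x45 x3=0x05  N=0 Z=0
after  2: x0=0x6f x1=0xc0 x2=0x85 x3=0x05  N=1 Z=0
after  3: x0=0x6f x1=0x40 x2=0x85 x3=0x05  N=0 Z=0
after  4: x0=0x6f x1=0x40 x2=0x6f x3=0x05  N=0 Z=0
after  5: x0=0x6f x1=0x40 x2=0xde x3=0x05  N=1 Z=0
after  6: x0=0x6f x1=0x40 x2=0xde x3=0xdb  N=1 Z=0
after  7: x0=0x9b x1=0x40 x2=0xde x3=0xdb  N=1 Z=0
after  8: x0=0x9b x1=0x40 x2=0xde x3=0xdb  N=0 Z=0
after  9: x0=0x9b x1=0x9a x2=0xde x3=0xdb  N=1 Z=0
-- IRQ taken; context saved, return-PC = 10 --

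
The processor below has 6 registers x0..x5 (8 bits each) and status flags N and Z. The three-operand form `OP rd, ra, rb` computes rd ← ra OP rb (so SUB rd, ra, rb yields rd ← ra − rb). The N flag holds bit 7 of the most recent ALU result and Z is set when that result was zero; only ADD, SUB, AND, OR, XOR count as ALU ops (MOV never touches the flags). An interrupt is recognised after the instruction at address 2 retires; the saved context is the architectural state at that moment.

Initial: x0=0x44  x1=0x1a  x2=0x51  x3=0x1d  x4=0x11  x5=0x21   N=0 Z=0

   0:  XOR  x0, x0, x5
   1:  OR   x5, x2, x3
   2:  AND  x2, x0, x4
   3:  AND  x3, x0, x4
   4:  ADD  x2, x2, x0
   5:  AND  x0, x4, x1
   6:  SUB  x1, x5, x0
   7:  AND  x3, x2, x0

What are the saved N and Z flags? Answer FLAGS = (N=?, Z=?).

FLAGS = (N=0, Z=0)

after  0: x0=0x65 x1=0x1a x2=0x51 x3=0x1d x4=0x11 x5=0x21  N=0 Z=0
after  1: x0=0x65 x1=0x1a x2=0x51 x3=0x1d x4=0x11 x5=0x5d  N=0 Z=0
after  2: x0=0x65 x1=0x1a x2=0x01 x3=0x1d x4=0x11 x5=0x5d  N=0 Z=0
-- IRQ taken; context saved, return-PC = 3 --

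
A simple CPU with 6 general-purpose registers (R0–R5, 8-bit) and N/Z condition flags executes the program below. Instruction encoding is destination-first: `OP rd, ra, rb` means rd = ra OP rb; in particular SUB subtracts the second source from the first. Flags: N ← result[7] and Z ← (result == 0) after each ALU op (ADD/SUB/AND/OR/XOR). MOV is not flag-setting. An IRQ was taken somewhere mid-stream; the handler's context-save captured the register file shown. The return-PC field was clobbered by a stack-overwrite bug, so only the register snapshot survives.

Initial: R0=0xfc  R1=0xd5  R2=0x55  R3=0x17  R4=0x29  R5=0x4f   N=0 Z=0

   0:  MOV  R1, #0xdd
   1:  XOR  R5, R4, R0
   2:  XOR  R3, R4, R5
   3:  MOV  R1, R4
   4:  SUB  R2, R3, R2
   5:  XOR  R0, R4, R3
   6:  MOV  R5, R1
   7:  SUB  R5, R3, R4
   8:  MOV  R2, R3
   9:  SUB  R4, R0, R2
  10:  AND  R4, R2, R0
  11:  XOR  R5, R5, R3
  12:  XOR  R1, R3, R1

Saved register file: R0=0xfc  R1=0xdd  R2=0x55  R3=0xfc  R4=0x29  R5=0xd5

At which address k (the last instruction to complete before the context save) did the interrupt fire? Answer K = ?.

after  0: R0=0xfc R1=0xdd R2=0x55 R3=0x17 R4=0x29 R5=0x4f  N=0 Z=0
after  1: R0=0xfc R1=0xdd R2=0x55 R3=0x17 R4=0x29 R5=0xd5  N=1 Z=0
after  2: R0=0xfc R1=0xdd R2=0x55 R3=0xfc R4=0x29 R5=0xd5  N=1 Z=0
-- IRQ taken; context saved, return-PC = 3 --

K = 2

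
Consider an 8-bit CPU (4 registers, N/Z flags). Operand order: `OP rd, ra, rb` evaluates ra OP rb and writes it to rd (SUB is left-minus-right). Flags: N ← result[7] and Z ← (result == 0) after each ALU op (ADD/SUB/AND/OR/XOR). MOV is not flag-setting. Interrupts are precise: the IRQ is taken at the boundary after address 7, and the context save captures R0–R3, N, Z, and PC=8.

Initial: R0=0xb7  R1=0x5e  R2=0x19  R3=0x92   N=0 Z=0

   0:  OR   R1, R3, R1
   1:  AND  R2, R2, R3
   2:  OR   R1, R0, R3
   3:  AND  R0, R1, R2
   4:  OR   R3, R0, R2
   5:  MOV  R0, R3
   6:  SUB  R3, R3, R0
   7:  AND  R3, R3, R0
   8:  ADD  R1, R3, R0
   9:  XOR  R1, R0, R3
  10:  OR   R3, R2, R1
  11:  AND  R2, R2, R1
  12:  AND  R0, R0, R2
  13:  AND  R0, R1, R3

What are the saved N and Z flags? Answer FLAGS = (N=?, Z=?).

after  0: R0=0xb7 R1=0xde R2=0x19 R3=0x92  N=1 Z=0
after  1: R0=0xb7 R1=0xde R2=0x10 R3=0x92  N=0 Z=0
after  2: R0=0xb7 R1=0xb7 R2=0x10 R3=0x92  N=1 Z=0
after  3: R0=0x10 R1=0xb7 R2=0x10 R3=0x92  N=0 Z=0
after  4: R0=0x10 R1=0xb7 R2=0x10 R3=0x10  N=0 Z=0
after  5: R0=0x10 R1=0xb7 R2=0x10 R3=0x10  N=0 Z=0
after  6: R0=0x10 R1=0xb7 R2=0x10 R3=0x00  N=0 Z=1
after  7: R0=0x10 R1=0xb7 R2=0x10 R3=0x00  N=0 Z=1
-- IRQ taken; context saved, return-PC = 8 --

FLAGS = (N=0, Z=1)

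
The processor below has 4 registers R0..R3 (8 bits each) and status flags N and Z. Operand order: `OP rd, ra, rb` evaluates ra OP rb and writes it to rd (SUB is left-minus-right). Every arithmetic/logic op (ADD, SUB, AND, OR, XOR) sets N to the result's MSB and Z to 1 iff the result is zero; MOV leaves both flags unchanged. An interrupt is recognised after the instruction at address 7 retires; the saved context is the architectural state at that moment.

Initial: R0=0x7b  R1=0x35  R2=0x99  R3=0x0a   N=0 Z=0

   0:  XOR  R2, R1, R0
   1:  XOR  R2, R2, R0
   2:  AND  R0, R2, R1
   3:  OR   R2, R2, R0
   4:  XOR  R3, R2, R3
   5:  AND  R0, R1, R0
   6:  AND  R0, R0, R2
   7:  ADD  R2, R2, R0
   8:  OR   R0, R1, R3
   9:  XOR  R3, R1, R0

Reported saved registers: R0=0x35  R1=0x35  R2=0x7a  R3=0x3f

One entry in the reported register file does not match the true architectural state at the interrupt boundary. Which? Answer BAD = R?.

after  0: R0=0x7b R1=0x35 R2=0x4e R3=0x0a  N=0 Z=0
after  1: R0=0x7b R1=0x35 R2=0x35 R3=0x0a  N=0 Z=0
after  2: R0=0x35 R1=0x35 R2=0x35 R3=0x0a  N=0 Z=0
after  3: R0=0x35 R1=0x35 R2=0x35 R3=0x0a  N=0 Z=0
after  4: R0=0x35 R1=0x35 R2=0x35 R3=0x3f  N=0 Z=0
after  5: R0=0x35 R1=0x35 R2=0x35 R3=0x3f  N=0 Z=0
after  6: R0=0x35 R1=0x35 R2=0x35 R3=0x3f  N=0 Z=0
after  7: R0=0x35 R1=0x35 R2=0x6a R3=0x3f  N=0 Z=0
-- IRQ taken; context saved, return-PC = 8 --
mismatch: R2: reported 0x7a vs actual 0x6a

BAD = R2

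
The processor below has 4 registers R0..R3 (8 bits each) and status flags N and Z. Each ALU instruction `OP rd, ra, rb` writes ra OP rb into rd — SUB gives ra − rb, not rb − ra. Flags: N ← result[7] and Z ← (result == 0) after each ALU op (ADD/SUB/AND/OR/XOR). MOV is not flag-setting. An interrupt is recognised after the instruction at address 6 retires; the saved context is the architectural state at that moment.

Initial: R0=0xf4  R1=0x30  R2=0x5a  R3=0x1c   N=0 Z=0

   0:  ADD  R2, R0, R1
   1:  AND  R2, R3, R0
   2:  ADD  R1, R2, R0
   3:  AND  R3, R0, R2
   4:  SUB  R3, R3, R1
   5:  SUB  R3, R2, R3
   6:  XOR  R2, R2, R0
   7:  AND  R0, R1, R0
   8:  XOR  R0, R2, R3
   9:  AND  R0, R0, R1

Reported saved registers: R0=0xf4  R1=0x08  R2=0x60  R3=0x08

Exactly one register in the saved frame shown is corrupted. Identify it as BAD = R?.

after  0: R0=0xf4 R1=0x30 R2=0x24 R3=0x1c  N=0 Z=0
after  1: R0=0xf4 R1=0x30 R2=0x14 R3=0x1c  N=0 Z=0
after  2: R0=0xf4 R1=0x08 R2=0x14 R3=0x1c  N=0 Z=0
after  3: R0=0xf4 R1=0x08 R2=0x14 R3=0x14  N=0 Z=0
after  4: R0=0xf4 R1=0x08 R2=0x14 R3=0x0c  N=0 Z=0
after  5: R0=0xf4 R1=0x08 R2=0x14 R3=0x08  N=0 Z=0
after  6: R0=0xf4 R1=0x08 R2=0xe0 R3=0x08  N=1 Z=0
-- IRQ taken; context saved, return-PC = 7 --
mismatch: R2: reported 0x60 vs actual 0xe0

BAD = R2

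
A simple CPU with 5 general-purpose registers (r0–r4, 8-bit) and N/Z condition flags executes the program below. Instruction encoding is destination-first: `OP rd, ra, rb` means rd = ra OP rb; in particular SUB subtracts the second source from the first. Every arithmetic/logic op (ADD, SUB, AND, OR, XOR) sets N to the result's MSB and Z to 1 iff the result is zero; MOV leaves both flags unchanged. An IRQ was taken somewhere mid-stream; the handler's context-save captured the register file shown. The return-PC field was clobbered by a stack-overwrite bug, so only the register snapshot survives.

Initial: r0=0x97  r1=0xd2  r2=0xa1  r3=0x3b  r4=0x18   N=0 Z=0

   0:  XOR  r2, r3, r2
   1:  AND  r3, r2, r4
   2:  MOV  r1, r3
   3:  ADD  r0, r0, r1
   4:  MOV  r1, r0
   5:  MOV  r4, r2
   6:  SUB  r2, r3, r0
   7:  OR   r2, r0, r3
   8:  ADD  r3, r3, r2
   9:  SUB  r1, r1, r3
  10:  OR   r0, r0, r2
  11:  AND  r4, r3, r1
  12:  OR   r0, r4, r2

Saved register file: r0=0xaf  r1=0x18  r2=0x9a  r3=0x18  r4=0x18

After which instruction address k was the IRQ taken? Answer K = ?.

K = 3

after  0: r0=0x97 r1=0xd2 r2=0x9a r3=0x3b r4=0x18  N=1 Z=0
after  1: r0=0x97 r1=0xd2 r2=0x9a r3=0x18 r4=0x18  N=0 Z=0
after  2: r0=0x97 r1=0x18 r2=0x9a r3=0x18 r4=0x18  N=0 Z=0
after  3: r0=0xaf r1=0x18 r2=0x9a r3=0x18 r4=0x18  N=1 Z=0
-- IRQ taken; context saved, return-PC = 4 --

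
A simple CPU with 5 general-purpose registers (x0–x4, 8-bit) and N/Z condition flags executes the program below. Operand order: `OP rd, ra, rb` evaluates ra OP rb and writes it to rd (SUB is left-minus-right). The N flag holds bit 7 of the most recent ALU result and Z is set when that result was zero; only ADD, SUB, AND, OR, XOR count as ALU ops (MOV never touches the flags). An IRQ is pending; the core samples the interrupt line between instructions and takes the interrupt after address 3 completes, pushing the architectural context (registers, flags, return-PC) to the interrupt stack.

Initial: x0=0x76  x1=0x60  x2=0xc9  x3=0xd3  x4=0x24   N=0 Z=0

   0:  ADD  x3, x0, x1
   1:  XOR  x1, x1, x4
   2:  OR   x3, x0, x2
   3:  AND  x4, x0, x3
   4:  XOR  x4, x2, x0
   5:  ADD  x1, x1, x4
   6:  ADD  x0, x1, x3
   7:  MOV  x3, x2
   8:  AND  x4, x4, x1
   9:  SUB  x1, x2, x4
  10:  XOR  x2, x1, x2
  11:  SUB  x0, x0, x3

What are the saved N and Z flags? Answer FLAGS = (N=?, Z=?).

after  0: x0=0x76 x1=0x60 x2=0xc9 x3=0xd6 x4=0x24  N=1 Z=0
after  1: x0=0x76 x1=0x44 x2=0xc9 x3=0xd6 x4=0x24  N=0 Z=0
after  2: x0=0x76 x1=0x44 x2=0xc9 x3=0xff x4=0x24  N=1 Z=0
after  3: x0=0x76 x1=0x44 x2=0xc9 x3=0xff x4=0x76  N=0 Z=0
-- IRQ taken; context saved, return-PC = 4 --

FLAGS = (N=0, Z=0)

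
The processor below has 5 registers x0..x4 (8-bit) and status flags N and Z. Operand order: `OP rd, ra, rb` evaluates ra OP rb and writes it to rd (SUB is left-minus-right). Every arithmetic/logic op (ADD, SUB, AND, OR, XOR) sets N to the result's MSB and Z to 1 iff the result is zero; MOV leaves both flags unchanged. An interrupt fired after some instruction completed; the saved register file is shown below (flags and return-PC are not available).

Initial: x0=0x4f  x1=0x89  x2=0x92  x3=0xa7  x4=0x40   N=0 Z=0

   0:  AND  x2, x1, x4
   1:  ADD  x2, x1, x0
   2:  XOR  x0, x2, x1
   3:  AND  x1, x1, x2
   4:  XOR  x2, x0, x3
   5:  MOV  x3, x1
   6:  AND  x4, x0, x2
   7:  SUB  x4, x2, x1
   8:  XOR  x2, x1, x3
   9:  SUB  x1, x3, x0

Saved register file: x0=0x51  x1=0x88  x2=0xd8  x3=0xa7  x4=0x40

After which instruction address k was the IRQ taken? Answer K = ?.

after  0: x0=0x4f x1=0x89 x2=0x00 x3=0xa7 x4=0x40  N=0 Z=1
after  1: x0=0x4f x1=0x89 x2=0xd8 x3=0xa7 x4=0x40  N=1 Z=0
after  2: x0=0x51 x1=0x89 x2=0xd8 x3=0xa7 x4=0x40  N=0 Z=0
after  3: x0=0x51 x1=0x88 x2=0xd8 x3=0xa7 x4=0x40  N=1 Z=0
-- IRQ taken; context saved, return-PC = 4 --

K = 3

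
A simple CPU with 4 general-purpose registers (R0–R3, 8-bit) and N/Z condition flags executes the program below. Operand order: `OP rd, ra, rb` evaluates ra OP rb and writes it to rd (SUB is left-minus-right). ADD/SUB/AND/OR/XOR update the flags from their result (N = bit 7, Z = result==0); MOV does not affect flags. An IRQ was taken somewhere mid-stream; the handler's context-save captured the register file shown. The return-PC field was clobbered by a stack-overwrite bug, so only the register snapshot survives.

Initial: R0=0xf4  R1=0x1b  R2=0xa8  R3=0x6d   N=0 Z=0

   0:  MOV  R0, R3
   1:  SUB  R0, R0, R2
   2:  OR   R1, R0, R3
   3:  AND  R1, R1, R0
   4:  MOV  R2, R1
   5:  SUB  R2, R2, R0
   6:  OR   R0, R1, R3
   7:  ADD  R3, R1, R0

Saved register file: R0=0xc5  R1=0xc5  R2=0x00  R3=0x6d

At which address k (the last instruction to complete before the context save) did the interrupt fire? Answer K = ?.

after  0: R0=0x6d R1=0x1b R2=0xa8 R3=0x6d  N=0 Z=0
after  1: R0=0xc5 R1=0x1b R2=0xa8 R3=0x6d  N=1 Z=0
after  2: R0=0xc5 R1=0xed R2=0xa8 R3=0x6d  N=1 Z=0
after  3: R0=0xc5 R1=0xc5 R2=0xa8 R3=0x6d  N=1 Z=0
after  4: R0=0xc5 R1=0xc5 R2=0xc5 R3=0x6d  N=1 Z=0
after  5: R0=0xc5 R1=0xc5 R2=0x00 R3=0x6d  N=0 Z=1
-- IRQ taken; context saved, return-PC = 6 --

K = 5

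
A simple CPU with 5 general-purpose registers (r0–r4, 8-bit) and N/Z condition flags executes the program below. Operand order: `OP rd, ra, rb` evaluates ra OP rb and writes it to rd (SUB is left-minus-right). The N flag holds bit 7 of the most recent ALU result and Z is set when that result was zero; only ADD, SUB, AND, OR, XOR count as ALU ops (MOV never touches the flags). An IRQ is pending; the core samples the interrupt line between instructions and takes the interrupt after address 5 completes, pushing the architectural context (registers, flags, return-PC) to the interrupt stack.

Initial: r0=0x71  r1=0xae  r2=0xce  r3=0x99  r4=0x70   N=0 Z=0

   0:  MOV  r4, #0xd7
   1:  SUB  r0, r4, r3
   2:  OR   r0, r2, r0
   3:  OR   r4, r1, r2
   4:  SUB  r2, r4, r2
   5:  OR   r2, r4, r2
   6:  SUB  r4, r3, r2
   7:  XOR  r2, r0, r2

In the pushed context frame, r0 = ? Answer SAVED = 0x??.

SAVED = 0xfe

after  0: r0=0x71 r1=0xae r2=0xce r3=0x99 r4=0xd7  N=0 Z=0
after  1: r0=0x3e r1=0xae r2=0xce r3=0x99 r4=0xd7  N=0 Z=0
after  2: r0=0xfe r1=0xae r2=0xce r3=0x99 r4=0xd7  N=1 Z=0
after  3: r0=0xfe r1=0xae r2=0xce r3=0x99 r4=0xee  N=1 Z=0
after  4: r0=0xfe r1=0xae r2=0x20 r3=0x99 r4=0xee  N=0 Z=0
after  5: r0=0xfe r1=0xae r2=0xee r3=0x99 r4=0xee  N=1 Z=0
-- IRQ taken; context saved, return-PC = 6 --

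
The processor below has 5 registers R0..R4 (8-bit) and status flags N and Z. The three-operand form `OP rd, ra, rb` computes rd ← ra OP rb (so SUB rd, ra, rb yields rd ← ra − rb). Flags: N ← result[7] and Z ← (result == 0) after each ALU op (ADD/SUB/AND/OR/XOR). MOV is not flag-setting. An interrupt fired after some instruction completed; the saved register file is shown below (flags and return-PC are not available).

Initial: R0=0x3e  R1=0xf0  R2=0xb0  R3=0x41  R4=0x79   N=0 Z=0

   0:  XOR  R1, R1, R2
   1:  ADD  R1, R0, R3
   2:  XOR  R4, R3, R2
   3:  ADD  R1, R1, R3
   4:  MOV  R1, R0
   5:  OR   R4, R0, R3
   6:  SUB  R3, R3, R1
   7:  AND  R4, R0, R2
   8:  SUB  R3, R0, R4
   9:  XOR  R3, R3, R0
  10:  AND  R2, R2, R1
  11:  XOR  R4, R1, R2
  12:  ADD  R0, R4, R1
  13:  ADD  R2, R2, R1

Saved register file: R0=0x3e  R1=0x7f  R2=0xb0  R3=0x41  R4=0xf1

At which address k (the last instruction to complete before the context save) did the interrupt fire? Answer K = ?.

K = 2

after  0: R0=0x3e R1=0x40 R2=0xb0 R3=0x41 R4=0x79  N=0 Z=0
after  1: R0=0x3e R1=0x7f R2=0xb0 R3=0x41 R4=0x79  N=0 Z=0
after  2: R0=0x3e R1=0x7f R2=0xb0 R3=0x41 R4=0xf1  N=1 Z=0
-- IRQ taken; context saved, return-PC = 3 --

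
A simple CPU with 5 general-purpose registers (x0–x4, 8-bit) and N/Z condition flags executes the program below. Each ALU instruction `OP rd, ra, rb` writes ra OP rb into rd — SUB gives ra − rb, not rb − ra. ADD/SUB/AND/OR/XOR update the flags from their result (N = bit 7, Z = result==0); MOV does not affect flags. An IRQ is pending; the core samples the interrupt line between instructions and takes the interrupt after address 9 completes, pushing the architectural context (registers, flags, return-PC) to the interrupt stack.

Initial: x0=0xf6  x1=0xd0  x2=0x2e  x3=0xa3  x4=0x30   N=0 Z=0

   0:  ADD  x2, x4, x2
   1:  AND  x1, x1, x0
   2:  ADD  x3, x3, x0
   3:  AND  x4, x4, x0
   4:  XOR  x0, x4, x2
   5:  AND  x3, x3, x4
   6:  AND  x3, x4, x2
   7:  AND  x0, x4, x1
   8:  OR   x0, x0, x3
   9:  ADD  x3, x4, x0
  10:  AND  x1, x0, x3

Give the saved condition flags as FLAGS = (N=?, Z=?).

after  0: x0=0xf6 x1=0xd0 x2=0x5e x3=0xa3 x4=0x30  N=0 Z=0
after  1: x0=0xf6 x1=0xd0 x2=0x5e x3=0xa3 x4=0x30  N=1 Z=0
after  2: x0=0xf6 x1=0xd0 x2=0x5e x3=0x99 x4=0x30  N=1 Z=0
after  3: x0=0xf6 x1=0xd0 x2=0x5e x3=0x99 x4=0x30  N=0 Z=0
after  4: x0=0x6e x1=0xd0 x2=0x5e x3=0x99 x4=0x30  N=0 Z=0
after  5: x0=0x6e x1=0xd0 x2=0x5e x3=0x10 x4=0x30  N=0 Z=0
after  6: x0=0x6e x1=0xd0 x2=0x5e x3=0x10 x4=0x30  N=0 Z=0
after  7: x0=0x10 x1=0xd0 x2=0x5e x3=0x10 x4=0x30  N=0 Z=0
after  8: x0=0x10 x1=0xd0 x2=0x5e x3=0x10 x4=0x30  N=0 Z=0
after  9: x0=0x10 x1=0xd0 x2=0x5e x3=0x40 x4=0x30  N=0 Z=0
-- IRQ taken; context saved, return-PC = 10 --

FLAGS = (N=0, Z=0)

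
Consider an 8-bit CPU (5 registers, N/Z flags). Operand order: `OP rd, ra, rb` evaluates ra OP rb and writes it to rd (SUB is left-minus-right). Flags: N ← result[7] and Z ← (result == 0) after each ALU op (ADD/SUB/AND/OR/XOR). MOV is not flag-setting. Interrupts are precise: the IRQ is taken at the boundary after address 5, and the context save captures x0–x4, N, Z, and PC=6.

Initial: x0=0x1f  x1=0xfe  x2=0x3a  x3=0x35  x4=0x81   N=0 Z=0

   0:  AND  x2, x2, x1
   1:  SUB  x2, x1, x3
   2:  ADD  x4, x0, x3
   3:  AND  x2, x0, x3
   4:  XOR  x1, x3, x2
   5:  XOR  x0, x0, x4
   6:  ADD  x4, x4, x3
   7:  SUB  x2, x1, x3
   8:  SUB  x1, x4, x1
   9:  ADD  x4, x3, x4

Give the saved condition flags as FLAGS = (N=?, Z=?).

FLAGS = (N=0, Z=0)

after  0: x0=0x1f x1=0xfe x2=0x3a x3=0x35 x4=0x81  N=0 Z=0
after  1: x0=0x1f x1=0xfe x2=0xc9 x3=0x35 x4=0x81  N=1 Z=0
after  2: x0=0x1f x1=0xfe x2=0xc9 x3=0x35 x4=0x54  N=0 Z=0
after  3: x0=0x1f x1=0xfe x2=0x15 x3=0x35 x4=0x54  N=0 Z=0
after  4: x0=0x1f x1=0x20 x2=0x15 x3=0x35 x4=0x54  N=0 Z=0
after  5: x0=0x4b x1=0x20 x2=0x15 x3=0x35 x4=0x54  N=0 Z=0
-- IRQ taken; context saved, return-PC = 6 --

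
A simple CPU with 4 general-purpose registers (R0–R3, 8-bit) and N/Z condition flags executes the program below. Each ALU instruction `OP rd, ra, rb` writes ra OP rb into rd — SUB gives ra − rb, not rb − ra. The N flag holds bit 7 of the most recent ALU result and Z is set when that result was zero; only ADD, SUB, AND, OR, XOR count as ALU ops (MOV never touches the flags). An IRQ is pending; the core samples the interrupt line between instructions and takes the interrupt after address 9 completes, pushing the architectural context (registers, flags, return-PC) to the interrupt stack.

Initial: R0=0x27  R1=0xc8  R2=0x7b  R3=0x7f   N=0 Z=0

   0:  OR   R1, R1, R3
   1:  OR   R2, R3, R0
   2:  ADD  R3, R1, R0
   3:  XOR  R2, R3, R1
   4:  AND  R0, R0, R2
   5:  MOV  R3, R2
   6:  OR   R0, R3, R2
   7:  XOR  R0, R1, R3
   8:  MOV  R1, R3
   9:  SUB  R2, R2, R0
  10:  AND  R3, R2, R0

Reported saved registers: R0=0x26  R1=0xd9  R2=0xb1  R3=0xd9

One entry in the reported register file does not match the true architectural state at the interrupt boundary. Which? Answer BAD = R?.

BAD = R2

after  0: R0=0x27 R1=0xff R2=0x7b R3=0x7f  N=1 Z=0
after  1: R0=0x27 R1=0xff R2=0x7f R3=0x7f  N=0 Z=0
after  2: R0=0x27 R1=0xff R2=0x7f R3=0x26  N=0 Z=0
after  3: R0=0x27 R1=0xff R2=0xd9 R3=0x26  N=1 Z=0
after  4: R0=0x01 R1=0xff R2=0xd9 R3=0x26  N=0 Z=0
after  5: R0=0x01 R1=0xff R2=0xd9 R3=0xd9  N=0 Z=0
after  6: R0=0xd9 R1=0xff R2=0xd9 R3=0xd9  N=1 Z=0
after  7: R0=0x26 R1=0xff R2=0xd9 R3=0xd9  N=0 Z=0
after  8: R0=0x26 R1=0xd9 R2=0xd9 R3=0xd9  N=0 Z=0
after  9: R0=0x26 R1=0xd9 R2=0xb3 R3=0xd9  N=1 Z=0
-- IRQ taken; context saved, return-PC = 10 --
mismatch: R2: reported 0xb1 vs actual 0xb3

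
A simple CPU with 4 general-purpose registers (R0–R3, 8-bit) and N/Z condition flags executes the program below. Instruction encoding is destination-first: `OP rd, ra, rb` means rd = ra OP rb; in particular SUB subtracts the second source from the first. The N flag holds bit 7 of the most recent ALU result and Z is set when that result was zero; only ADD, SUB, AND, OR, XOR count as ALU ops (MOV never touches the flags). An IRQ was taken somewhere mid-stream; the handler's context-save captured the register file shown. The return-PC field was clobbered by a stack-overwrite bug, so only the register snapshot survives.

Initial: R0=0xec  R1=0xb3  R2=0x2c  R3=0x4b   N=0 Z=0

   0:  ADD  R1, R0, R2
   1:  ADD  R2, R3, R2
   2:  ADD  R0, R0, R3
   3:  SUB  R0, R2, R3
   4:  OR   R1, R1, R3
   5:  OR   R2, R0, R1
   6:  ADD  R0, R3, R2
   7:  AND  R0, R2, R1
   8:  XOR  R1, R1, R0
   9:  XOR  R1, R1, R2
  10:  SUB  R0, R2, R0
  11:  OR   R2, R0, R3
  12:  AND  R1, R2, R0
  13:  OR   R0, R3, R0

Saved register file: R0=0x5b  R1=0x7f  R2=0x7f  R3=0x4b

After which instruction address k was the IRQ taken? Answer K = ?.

after  0: R0=0xec R1=0x18 R2=0x2c R3=0x4b  N=0 Z=0
after  1: R0=0xec R1=0x18 R2=0x77 R3=0x4b  N=0 Z=0
after  2: R0=0x37 R1=0x18 R2=0x77 R3=0x4b  N=0 Z=0
after  3: R0=0x2c R1=0x18 R2=0x77 R3=0x4b  N=0 Z=0
after  4: R0=0x2c R1=0x5b R2=0x77 R3=0x4b  N=0 Z=0
after  5: R0=0x2c R1=0x5b R2=0x7f R3=0x4b  N=0 Z=0
after  6: R0=0xca R1=0x5b R2=0x7f R3=0x4b  N=1 Z=0
after  7: R0=0x5b R1=0x5b R2=0x7f R3=0x4b  N=0 Z=0
after  8: R0=0x5b R1=0x00 R2=0x7f R3=0x4b  N=0 Z=1
after  9: R0=0x5b R1=0x7f R2=0x7f R3=0x4b  N=0 Z=0
-- IRQ taken; context saved, return-PC = 10 --

K = 9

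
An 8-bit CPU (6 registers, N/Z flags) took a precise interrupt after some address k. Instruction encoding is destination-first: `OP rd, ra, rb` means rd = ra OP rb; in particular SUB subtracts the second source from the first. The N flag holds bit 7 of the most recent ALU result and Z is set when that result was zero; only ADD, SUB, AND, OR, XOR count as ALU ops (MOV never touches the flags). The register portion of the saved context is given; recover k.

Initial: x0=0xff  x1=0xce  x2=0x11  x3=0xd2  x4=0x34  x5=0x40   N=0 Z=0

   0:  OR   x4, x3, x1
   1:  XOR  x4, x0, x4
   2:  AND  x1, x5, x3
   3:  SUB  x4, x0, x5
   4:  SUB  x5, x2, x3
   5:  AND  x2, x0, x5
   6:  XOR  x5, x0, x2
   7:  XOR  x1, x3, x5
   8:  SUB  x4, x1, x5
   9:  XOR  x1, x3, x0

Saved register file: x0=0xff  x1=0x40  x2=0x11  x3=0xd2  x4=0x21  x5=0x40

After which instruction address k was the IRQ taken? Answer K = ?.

after  0: x0=0xff x1=0xce x2=0x11 x3=0xd2 x4=0xde x5=0x40  N=1 Z=0
after  1: x0=0xff x1=0xce x2=0x11 x3=0xd2 x4=0x21 x5=0x40  N=0 Z=0
after  2: x0=0xff x1=0x40 x2=0x11 x3=0xd2 x4=0x21 x5=0x40  N=0 Z=0
-- IRQ taken; context saved, return-PC = 3 --

K = 2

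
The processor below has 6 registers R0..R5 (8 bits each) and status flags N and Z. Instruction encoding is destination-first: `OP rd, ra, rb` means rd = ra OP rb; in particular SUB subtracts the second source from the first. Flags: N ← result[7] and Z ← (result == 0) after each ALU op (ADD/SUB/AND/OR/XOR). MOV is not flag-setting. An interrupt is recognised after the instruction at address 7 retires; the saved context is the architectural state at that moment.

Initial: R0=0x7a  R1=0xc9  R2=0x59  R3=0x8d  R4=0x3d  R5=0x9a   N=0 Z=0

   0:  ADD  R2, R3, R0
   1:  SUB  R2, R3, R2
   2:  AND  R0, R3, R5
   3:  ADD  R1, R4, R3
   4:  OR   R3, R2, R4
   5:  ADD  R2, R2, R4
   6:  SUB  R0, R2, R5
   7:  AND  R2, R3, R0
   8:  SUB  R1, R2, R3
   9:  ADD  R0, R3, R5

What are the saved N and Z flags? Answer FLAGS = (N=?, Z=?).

FLAGS = (N=0, Z=0)

after  0: R0=0x7a R1=0xc9 R2=0x07 R3=0x8d R4=0x3d R5=0x9a  N=0 Z=0
after  1: R0=0x7a R1=0xc9 R2=0x86 R3=0x8d R4=0x3d R5=0x9a  N=1 Z=0
after  2: R0=0x88 R1=0xc9 R2=0x86 R3=0x8d R4=0x3d R5=0x9a  N=1 Z=0
after  3: R0=0x88 R1=0xca R2=0x86 R3=0x8d R4=0x3d R5=0x9a  N=1 Z=0
after  4: R0=0x88 R1=0xca R2=0x86 R3=0xbf R4=0x3d R5=0x9a  N=1 Z=0
after  5: R0=0x88 R1=0xca R2=0xc3 R3=0xbf R4=0x3d R5=0x9a  N=1 Z=0
after  6: R0=0x29 R1=0xca R2=0xc3 R3=0xbf R4=0x3d R5=0x9a  N=0 Z=0
after  7: R0=0x29 R1=0xca R2=0x29 R3=0xbf R4=0x3d R5=0x9a  N=0 Z=0
-- IRQ taken; context saved, return-PC = 8 --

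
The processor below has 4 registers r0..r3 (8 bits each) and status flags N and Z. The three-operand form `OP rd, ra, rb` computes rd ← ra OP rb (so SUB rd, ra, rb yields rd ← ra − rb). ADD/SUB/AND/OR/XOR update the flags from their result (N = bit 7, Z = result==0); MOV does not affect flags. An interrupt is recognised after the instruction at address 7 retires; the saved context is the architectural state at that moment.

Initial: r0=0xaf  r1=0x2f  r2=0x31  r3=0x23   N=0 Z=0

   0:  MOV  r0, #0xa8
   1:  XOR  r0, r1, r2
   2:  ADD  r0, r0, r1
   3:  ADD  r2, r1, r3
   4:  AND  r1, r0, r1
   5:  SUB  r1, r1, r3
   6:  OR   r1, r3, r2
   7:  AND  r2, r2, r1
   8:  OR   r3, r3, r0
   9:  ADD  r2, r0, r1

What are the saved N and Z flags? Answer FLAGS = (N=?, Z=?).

after  0: r0=0xa8 r1=0x2f r2=0x31 r3=0x23  N=0 Z=0
after  1: r0=0x1e r1=0x2f r2=0x31 r3=0x23  N=0 Z=0
after  2: r0=0x4d r1=0x2f r2=0x31 r3=0x23  N=0 Z=0
after  3: r0=0x4d r1=0x2f r2=0x52 r3=0x23  N=0 Z=0
after  4: r0=0x4d r1=0x0d r2=0x52 r3=0x23  N=0 Z=0
after  5: r0=0x4d r1=0xea r2=0x52 r3=0x23  N=1 Z=0
after  6: r0=0x4d r1=0x73 r2=0x52 r3=0x23  N=0 Z=0
after  7: r0=0x4d r1=0x73 r2=0x52 r3=0x23  N=0 Z=0
-- IRQ taken; context saved, return-PC = 8 --

FLAGS = (N=0, Z=0)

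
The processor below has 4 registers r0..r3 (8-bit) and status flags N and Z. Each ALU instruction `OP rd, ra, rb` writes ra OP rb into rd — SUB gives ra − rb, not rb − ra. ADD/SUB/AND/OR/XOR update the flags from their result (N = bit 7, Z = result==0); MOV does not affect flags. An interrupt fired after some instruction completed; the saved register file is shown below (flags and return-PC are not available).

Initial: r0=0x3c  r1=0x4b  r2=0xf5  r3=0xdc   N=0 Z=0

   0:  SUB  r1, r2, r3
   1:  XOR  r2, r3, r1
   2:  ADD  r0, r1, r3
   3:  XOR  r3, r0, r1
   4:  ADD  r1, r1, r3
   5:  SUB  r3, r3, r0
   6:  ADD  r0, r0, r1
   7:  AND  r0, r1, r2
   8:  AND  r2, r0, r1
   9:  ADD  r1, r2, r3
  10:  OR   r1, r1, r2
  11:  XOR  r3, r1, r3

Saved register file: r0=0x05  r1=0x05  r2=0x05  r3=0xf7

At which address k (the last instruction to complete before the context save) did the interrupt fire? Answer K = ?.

K = 8

after  0: r0=0x3c r1=0x19 r2=0xf5 r3=0xdc  N=0 Z=0
after  1: r0=0x3c r1=0x19 r2=0xc5 r3=0xdc  N=1 Z=0
after  2: r0=0xf5 r1=0x19 r2=0xc5 r3=0xdc  N=1 Z=0
after  3: r0=0xf5 r1=0x19 r2=0xc5 r3=0xec  N=1 Z=0
after  4: r0=0xf5 r1=0x05 r2=0xc5 r3=0xec  N=0 Z=0
after  5: r0=0xf5 r1=0x05 r2=0xc5 r3=0xf7  N=1 Z=0
after  6: r0=0xfa r1=0x05 r2=0xc5 r3=0xf7  N=1 Z=0
after  7: r0=0x05 r1=0x05 r2=0xc5 r3=0xf7  N=0 Z=0
after  8: r0=0x05 r1=0x05 r2=0x05 r3=0xf7  N=0 Z=0
-- IRQ taken; context saved, return-PC = 9 --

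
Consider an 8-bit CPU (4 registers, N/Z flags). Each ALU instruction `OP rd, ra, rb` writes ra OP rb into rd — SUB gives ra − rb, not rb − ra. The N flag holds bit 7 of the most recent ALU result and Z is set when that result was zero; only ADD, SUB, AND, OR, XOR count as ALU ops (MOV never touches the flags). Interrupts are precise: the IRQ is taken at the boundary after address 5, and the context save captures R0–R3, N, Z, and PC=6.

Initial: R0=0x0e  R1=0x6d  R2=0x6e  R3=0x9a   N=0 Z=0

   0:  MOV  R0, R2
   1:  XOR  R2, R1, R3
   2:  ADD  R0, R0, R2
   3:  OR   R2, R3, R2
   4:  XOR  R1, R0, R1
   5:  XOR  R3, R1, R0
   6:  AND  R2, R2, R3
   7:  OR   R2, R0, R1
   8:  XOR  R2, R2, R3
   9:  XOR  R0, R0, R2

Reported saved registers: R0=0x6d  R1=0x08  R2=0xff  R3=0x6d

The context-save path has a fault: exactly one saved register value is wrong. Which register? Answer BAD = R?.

after  0: R0=0x6e R1=0x6d R2=0x6e R3=0x9a  N=0 Z=0
after  1: R0=0x6e R1=0x6d R2=0xf7 R3=0x9a  N=1 Z=0
after  2: R0=0x65 R1=0x6d R2=0xf7 R3=0x9a  N=0 Z=0
after  3: R0=0x65 R1=0x6d R2=0xff R3=0x9a  N=1 Z=0
after  4: R0=0x65 R1=0x08 R2=0xff R3=0x9a  N=0 Z=0
after  5: R0=0x65 R1=0x08 R2=0xff R3=0x6d  N=0 Z=0
-- IRQ taken; context saved, return-PC = 6 --
mismatch: R0: reported 0x6d vs actual 0x65

BAD = R0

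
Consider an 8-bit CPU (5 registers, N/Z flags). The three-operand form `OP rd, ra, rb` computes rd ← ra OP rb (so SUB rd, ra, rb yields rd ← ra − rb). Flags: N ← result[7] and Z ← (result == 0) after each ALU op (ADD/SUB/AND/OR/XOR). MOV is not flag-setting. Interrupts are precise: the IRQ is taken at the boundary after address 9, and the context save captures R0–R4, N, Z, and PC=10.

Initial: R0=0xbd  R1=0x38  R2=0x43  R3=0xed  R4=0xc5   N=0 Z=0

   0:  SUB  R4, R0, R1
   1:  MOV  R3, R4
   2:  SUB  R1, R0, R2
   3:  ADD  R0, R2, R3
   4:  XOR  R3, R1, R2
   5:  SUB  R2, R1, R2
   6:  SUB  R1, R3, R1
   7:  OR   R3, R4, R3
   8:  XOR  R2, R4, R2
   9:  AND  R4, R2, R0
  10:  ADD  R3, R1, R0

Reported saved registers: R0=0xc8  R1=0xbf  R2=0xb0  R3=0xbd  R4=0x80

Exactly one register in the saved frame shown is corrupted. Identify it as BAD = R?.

BAD = R2

after  0: R0=0xbd R1=0x38 R2=0x43 R3=0xed R4=0x85  N=1 Z=0
after  1: R0=0xbd R1=0x38 R2=0x43 R3=0x85 R4=0x85  N=1 Z=0
after  2: R0=0xbd R1=0x7a R2=0x43 R3=0x85 R4=0x85  N=0 Z=0
after  3: R0=0xc8 R1=0x7a R2=0x43 R3=0x85 R4=0x85  N=1 Z=0
after  4: R0=0xc8 R1=0x7a R2=0x43 R3=0x39 R4=0x85  N=0 Z=0
after  5: R0=0xc8 R1=0x7a R2=0x37 R3=0x39 R4=0x85  N=0 Z=0
after  6: R0=0xc8 R1=0xbf R2=0x37 R3=0x39 R4=0x85  N=1 Z=0
after  7: R0=0xc8 R1=0xbf R2=0x37 R3=0xbd R4=0x85  N=1 Z=0
after  8: R0=0xc8 R1=0xbf R2=0xb2 R3=0xbd R4=0x85  N=1 Z=0
after  9: R0=0xc8 R1=0xbf R2=0xb2 R3=0xbd R4=0x80  N=1 Z=0
-- IRQ taken; context saved, return-PC = 10 --
mismatch: R2: reported 0xb0 vs actual 0xb2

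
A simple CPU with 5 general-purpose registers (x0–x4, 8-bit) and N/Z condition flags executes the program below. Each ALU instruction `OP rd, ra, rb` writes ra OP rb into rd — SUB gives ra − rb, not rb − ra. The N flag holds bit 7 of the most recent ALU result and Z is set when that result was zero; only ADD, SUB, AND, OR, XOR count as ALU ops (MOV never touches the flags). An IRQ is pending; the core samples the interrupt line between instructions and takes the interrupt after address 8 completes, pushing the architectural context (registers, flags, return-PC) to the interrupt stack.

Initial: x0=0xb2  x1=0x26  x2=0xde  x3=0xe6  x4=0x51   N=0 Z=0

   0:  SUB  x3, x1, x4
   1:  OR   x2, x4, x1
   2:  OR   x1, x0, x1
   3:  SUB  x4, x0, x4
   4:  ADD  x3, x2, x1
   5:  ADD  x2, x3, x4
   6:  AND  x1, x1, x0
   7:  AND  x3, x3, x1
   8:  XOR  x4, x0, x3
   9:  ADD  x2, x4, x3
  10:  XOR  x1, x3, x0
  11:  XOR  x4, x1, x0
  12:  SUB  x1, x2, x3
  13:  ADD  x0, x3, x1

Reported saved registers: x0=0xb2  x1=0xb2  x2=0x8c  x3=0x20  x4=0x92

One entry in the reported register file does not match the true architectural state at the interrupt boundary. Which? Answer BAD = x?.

after  0: x0=0xb2 x1=0x26 x2=0xde x3=0xd5 x4=0x51  N=1 Z=0
after  1: x0=0xb2 x1=0x26 x2=0x77 x3=0xd5 x4=0x51  N=0 Z=0
after  2: x0=0xb2 x1=0xb6 x2=0x77 x3=0xd5 x4=0x51  N=1 Z=0
after  3: x0=0xb2 x1=0xb6 x2=0x77 x3=0xd5 x4=0x61  N=0 Z=0
after  4: x0=0xb2 x1=0xb6 x2=0x77 x3=0x2d x4=0x61  N=0 Z=0
after  5: x0=0xb2 x1=0xb6 x2=0x8e x3=0x2d x4=0x61  N=1 Z=0
after  6: x0=0xb2 x1=0xb2 x2=0x8e x3=0x2d x4=0x61  N=1 Z=0
after  7: x0=0xb2 x1=0xb2 x2=0x8e x3=0x20 x4=0x61  N=0 Z=0
after  8: x0=0xb2 x1=0xb2 x2=0x8e x3=0x20 x4=0x92  N=1 Z=0
-- IRQ taken; context saved, return-PC = 9 --
mismatch: x2: reported 0x8c vs actual 0x8e

BAD = x2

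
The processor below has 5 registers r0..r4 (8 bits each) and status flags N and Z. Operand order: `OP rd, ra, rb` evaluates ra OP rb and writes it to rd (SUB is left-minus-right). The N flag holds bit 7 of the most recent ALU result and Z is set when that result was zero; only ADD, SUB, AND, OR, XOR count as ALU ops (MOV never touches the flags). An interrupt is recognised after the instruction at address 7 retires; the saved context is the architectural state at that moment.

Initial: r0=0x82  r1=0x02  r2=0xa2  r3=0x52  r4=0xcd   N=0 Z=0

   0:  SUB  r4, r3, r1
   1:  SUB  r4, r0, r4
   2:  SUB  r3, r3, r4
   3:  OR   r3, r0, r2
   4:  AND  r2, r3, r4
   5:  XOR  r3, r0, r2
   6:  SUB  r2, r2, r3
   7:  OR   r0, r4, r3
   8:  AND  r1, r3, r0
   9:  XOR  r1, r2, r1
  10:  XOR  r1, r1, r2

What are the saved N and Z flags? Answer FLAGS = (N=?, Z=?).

after  0: r0=0x82 r1=0x02 r2=0xa2 r3=0x52 r4=0x50  N=0 Z=0
after  1: r0=0x82 r1=0x02 r2=0xa2 r3=0x52 r4=0x32  N=0 Z=0
after  2: r0=0x82 r1=0x02 r2=0xa2 r3=0x20 r4=0x32  N=0 Z=0
after  3: r0=0x82 r1=0x02 r2=0xa2 r3=0xa2 r4=0x32  N=1 Z=0
after  4: r0=0x82 r1=0x02 r2=0x22 r3=0xa2 r4=0x32  N=0 Z=0
after  5: r0=0x82 r1=0x02 r2=0x22 r3=0xa0 r4=0x32  N=1 Z=0
after  6: r0=0x82 r1=0x02 r2=0x82 r3=0xa0 r4=0x32  N=1 Z=0
after  7: r0=0xb2 r1=0x02 r2=0x82 r3=0xa0 r4=0x32  N=1 Z=0
-- IRQ taken; context saved, return-PC = 8 --

FLAGS = (N=1, Z=0)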